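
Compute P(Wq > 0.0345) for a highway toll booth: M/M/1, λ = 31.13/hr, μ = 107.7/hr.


ρ = 31.13/107.7 = 0.2890
P(Wq > t) = ρ·e^{−(μ−λ)t} = 0.2890·e^{−2.6417}
= 0.2890·0.071243 = 0.020592

Final: 0.020592


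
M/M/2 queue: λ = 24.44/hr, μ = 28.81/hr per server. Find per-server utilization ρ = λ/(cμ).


ρ = λ/(cμ) = 24.44/(2·28.81) = 24.44/57.62 = 0.4242

Final: 0.4242


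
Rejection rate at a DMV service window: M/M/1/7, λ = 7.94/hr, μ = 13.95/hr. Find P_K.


ρ = λ/μ = 7.94/13.95 = 0.5692
P_K = (1−ρ)ρ^K/(1−ρ^(K+1)) = (0.4308·0.019352)/(1 − 0.011015)
= 0.008337/0.988985 = 0.008430

Final: 0.008430


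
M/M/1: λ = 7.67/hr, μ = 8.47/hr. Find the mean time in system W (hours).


W = 1/(μ−λ) = 1/(8.47 − 7.67) = 1/0.8000 = 1.2500 hr

Final: 1.2500 hr


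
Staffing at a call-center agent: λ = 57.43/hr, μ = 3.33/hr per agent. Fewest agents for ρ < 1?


Stability requires cμ > λ ⇔ c > λ/μ.
λ/μ = 57.43/3.33 = 17.2462
Minimum integer c = ⌊17.2462⌋ + 1 = 18
Check: 18·3.33 = 59.94 > 57.43, while 17·3.33 = 56.61 ≤ 57.43

Final: 18 servers


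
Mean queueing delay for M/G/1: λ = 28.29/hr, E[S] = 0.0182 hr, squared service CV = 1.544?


ρ = λ·E[S] = 28.29·0.0182 = 0.5149
E[S²] = E[S]²(1+C_s²) = 0.0182²·(1+1.544) = 0.0008427
Wq = λ·E[S²]/(2(1−ρ)) = 28.29·0.0008427/(2·0.4851) = 0.02457 hr

Final: 0.02457 hr


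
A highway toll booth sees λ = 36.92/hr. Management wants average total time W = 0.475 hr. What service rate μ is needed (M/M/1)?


W = 1/(μ−λ) ⇒ μ − λ = 1/W = 1/0.475 = 2.1053
μ = λ + 1/W = 36.92 + 2.1053 = 39.0253 per hr

Final: 39.0253 /hr


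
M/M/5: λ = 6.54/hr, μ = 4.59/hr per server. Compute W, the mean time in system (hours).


a = 1.4248; ρ = 0.2850; P₀ = 0.240258
Lq = P₀·a^c·ρ/(c!(1−ρ)²) = 0.006553
Wq = Lq/λ = 0.006553/6.54 = 0.001002 hr
W = Wq + 1/μ = 0.001002 + 0.21786 = 0.21887 hr

Final: 0.21887 hr


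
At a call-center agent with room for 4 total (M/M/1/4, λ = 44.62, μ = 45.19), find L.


ρ = 44.62/45.19 = 0.9874
L = ρ[1 − (K+1)ρ^K + Kρ^(K+1)] / [(1−ρ)(1−ρ^(K+1))]
Numerator: 0.9874·(1 − 5·0.950493 + 4·0.938504) = 0.001532
Denominator: (0.01261)·(0.061496) = 0.0007757
L = 0.001532/0.0007757 = 1.9746

Final: 1.9746


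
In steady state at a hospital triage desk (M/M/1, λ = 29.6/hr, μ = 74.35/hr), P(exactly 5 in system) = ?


ρ = 29.6/74.35 = 0.3981
P_n = (1−ρ)·ρ^n = (1 − 0.3981)·0.3981^5 = 0.6019·0.010001 = 0.006020

Final: 0.006020


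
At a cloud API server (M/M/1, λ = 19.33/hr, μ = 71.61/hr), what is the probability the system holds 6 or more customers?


ρ = 19.33/71.61 = 0.2699
P(N ≥ n) = ρ^n = 0.2699^6 = 0.0003869

Final: 0.0003869


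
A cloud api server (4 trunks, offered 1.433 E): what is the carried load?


B(4,1.433) = 0.042585 (Erlang-B)
Carried load = a(1 − B) = 1.433·(1 − 0.042585) = 1.433·0.957415 = 1.3720 E

Final: 1.3720 Erlangs


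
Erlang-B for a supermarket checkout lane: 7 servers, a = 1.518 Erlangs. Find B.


B(c,a) = (a^c/c!) / Σ_{k=0}^{c} a^k/k!
a^7/7! = 0.003685
Σ terms (k=0..7): 1.00000 + 1.51800 + 1.15216 + 0.58299 + 0.22125 + 0.06717 + 0.01699 + 0.003685 = 4.562252
B = 0.003685/4.562252 = 0.0008078

Final: 0.0008078


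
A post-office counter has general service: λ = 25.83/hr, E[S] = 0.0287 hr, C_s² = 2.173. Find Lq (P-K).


ρ = λ·E[S] = 25.83·0.0287 = 0.7413
Lq = ρ²(1+C_s²)/(2(1−ρ)) = 0.5496·(1+2.173)/(2·0.2587)
= 0.5496·3.1730/0.5174 = 3.37048

Final: 3.37048


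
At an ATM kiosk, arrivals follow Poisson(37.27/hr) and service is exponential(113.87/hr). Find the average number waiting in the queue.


ρ = 37.27/113.87 = 0.3273
Lq = ρ²/(1−ρ) = 0.1071/0.6727 = 0.1593

Final: 0.1593


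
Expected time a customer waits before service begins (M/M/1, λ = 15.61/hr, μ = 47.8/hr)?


ρ = 15.61/47.8 = 0.3266
Wq = ρ/(μ−λ) = 0.3266/(47.8 − 15.61) = 0.3266/32.19 = 0.01015 hr

Final: 0.01015 hr


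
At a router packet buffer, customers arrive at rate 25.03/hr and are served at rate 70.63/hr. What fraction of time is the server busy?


ρ = λ/μ = 25.03/70.63 = 0.3544

Final: 0.3544


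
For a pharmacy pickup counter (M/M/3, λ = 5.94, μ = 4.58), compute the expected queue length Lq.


a = λ/μ = 1.2969; ρ = a/3 = 0.4323
P₀ = 0.264659
Lq = P₀·a^c·ρ / (c!·(1−ρ)²) = 0.264659·2.18154·0.4323/(6·0.32227)
= 0.12909

Final: 0.12909


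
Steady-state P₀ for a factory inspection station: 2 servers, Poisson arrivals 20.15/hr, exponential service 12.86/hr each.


a = λ/μ = 20.15/12.86 = 1.5669; ρ = a/c = 0.7834
Σ_{k=0}^{1} a^k/k! (terms k=0..1) = 1.00000 + 1.56687 = 2.56687
Tail: a^2/(2!(1−ρ)) = 2.45509/(2·0.2166) = 5.66831
P₀ = 1/(2.56687 + 5.66831) = 1/8.23519 = 0.121430

Final: 0.121430


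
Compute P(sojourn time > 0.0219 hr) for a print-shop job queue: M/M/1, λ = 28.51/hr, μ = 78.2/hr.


W ~ Exponential(μ−λ) for M/M/1.
μ − λ = 78.2 − 28.51 = 49.6900
P(W > t) = e^{−(μ−λ)t} = e^{−1.0882} = 0.336819

Final: 0.336819


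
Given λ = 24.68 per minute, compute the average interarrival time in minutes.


Mean interarrival time = 1/λ = 1/24.68 minute = 0.04052 minute
In minutes: 0.04052 × 1 = 0.04052 min

Final: 0.04052 min


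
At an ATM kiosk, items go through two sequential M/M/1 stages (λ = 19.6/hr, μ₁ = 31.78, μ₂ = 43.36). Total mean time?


Each node sees arrival rate λ = 19.6/hr (tandem ⇒ throughput preserved).
W₁ = 1/(μ₁−λ) = 1/(31.78−19.6) = 0.08210 hr
W₂ = 1/(μ₂−λ) = 1/(43.36−19.6) = 0.04209 hr
W_total = W₁ + W₂ = 0.08210 + 0.04209 = 0.12419 hr

Final: 0.12419 hr


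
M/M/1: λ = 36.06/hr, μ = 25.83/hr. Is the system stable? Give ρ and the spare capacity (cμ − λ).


Total capacity cμ = 1·25.83 = 25.83/hr
ρ = λ/(cμ) = 36.06/25.83 = 1.3961
Stable ⇔ ρ < 1: NO
Spare capacity = cμ − λ = 25.83 − 36.06 = -10.23/hr

Final: ρ = 1.3961; unstable; margin = -10.23/hr


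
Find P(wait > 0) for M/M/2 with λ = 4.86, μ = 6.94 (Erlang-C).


a = λ/μ = 0.7003; ρ = a/2 = 0.3501
P₀ = 0.481323 (from M/M/c formula)
C(c,a) = [a^c/(c!(1−ρ))]·P₀ = [0.49040/(2·0.6499)]·0.481323
= 0.37732·0.481323 = 0.181612

Final: 0.181612


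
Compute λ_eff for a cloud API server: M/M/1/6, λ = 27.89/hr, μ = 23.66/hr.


ρ = 1.1788; P_K = (1−ρ)ρ^6/(1−ρ^7) = 0.221801
λ_eff = λ(1 − P_K) = 27.89·(1 − 0.221801) = 27.89·0.778199 = 21.7040 /hr

Final: 21.7040 /hr


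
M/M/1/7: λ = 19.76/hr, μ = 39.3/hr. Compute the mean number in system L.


ρ = 19.76/39.3 = 0.5028
L = ρ[1 − (K+1)ρ^K + Kρ^(K+1)] / [(1−ρ)(1−ρ^(K+1))]
Numerator: 0.5028·(1 − 8·0.008124 + 7·0.004085) = 0.484498
Denominator: (0.4972)·(0.995915) = 0.495170
L = 0.484498/0.495170 = 0.9784

Final: 0.9784


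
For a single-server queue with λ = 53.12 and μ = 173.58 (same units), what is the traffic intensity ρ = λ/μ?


ρ = λ/μ = 53.12/173.58 = 0.3060

Final: 0.3060


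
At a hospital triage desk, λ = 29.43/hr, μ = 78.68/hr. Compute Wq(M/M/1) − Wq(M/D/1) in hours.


ρ = 29.43/78.68 = 0.3740
Wq(M/M/1) = ρ/(μ−λ) = 0.3740/49.25 = 0.007595 hr
Wq(M/D/1) = ρ/(2(μ−λ)) = 0.003797 hr
Savings = 0.007595 − 0.003797 = 0.003797 hr

Final: 0.003797 hr


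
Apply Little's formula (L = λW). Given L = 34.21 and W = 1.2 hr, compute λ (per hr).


λ = L/W = 34.21/1.2 = 28.5083 /hr

Final: 28.5083 /hr


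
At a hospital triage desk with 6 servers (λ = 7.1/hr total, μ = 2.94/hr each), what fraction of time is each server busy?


ρ = λ/(cμ) = 7.1/(6·2.94) = 7.1/17.64 = 0.4025

Final: 0.4025


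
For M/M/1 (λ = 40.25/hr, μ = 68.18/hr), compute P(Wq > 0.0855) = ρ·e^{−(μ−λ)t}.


ρ = 40.25/68.18 = 0.5903
P(Wq > t) = ρ·e^{−(μ−λ)t} = 0.5903·e^{−2.3880}
= 0.5903·0.091812 = 0.054201

Final: 0.054201


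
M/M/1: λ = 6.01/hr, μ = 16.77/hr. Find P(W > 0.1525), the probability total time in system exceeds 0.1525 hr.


W ~ Exponential(μ−λ) for M/M/1.
μ − λ = 16.77 − 6.01 = 10.7600
P(W > t) = e^{−(μ−λ)t} = e^{−1.6409} = 0.193806

Final: 0.193806


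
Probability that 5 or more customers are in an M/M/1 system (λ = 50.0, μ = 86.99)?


ρ = 50.0/86.99 = 0.5748
P(N ≥ n) = ρ^n = 0.5748^5 = 0.062734

Final: 0.062734


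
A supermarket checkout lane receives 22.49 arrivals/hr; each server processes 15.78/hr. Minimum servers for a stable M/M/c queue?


Stability requires cμ > λ ⇔ c > λ/μ.
λ/μ = 22.49/15.78 = 1.4252
Minimum integer c = ⌊1.4252⌋ + 1 = 2
Check: 2·15.78 = 31.56 > 22.49, while 1·15.78 = 15.78 ≤ 22.49

Final: 2 servers


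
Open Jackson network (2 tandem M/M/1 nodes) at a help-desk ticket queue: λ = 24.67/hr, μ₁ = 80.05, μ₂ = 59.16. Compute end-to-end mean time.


Each node sees arrival rate λ = 24.67/hr (tandem ⇒ throughput preserved).
W₁ = 1/(μ₁−λ) = 1/(80.05−24.67) = 0.01806 hr
W₂ = 1/(μ₂−λ) = 1/(59.16−24.67) = 0.02899 hr
W_total = W₁ + W₂ = 0.01806 + 0.02899 = 0.04705 hr

Final: 0.04705 hr


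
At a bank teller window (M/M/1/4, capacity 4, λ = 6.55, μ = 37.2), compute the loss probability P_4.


ρ = λ/μ = 6.55/37.2 = 0.1761
P_K = (1−ρ)ρ^K/(1−ρ^(K+1)) = (0.8239·0.0009612)/(1 − 0.0001692)
= 0.0007919/0.999831 = 0.0007921

Final: 0.0007921


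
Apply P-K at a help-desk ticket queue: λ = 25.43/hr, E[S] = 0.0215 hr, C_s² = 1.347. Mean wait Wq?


ρ = λ·E[S] = 25.43·0.0215 = 0.5467
E[S²] = E[S]²(1+C_s²) = 0.0215²·(1+1.347) = 0.001085
Wq = λ·E[S²]/(2(1−ρ)) = 25.43·0.001085/(2·0.4533) = 0.03043 hr

Final: 0.03043 hr


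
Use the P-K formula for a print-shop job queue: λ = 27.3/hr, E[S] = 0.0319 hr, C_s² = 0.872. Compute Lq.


ρ = λ·E[S] = 27.3·0.0319 = 0.8709
Lq = ρ²(1+C_s²)/(2(1−ρ)) = 0.7584·(1+0.872)/(2·0.1291)
= 0.7584·1.8720/0.2583 = 5.49737

Final: 5.49737


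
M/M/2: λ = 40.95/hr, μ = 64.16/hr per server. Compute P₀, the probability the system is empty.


a = λ/μ = 40.95/64.16 = 0.6382; ρ = a/c = 0.3191
Σ_{k=0}^{1} a^k/k! (terms k=0..1) = 1.00000 + 0.63825 = 1.63825
Tail: a^2/(2!(1−ρ)) = 0.40736/(2·0.6809) = 0.29914
P₀ = 1/(1.63825 + 0.29914) = 1/1.93739 = 0.516158

Final: 0.516158


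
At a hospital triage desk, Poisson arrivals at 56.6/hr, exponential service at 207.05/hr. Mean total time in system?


W = 1/(μ−λ) = 1/(207.05 − 56.6) = 1/150.45 = 0.006647 hr

Final: 0.006647 hr


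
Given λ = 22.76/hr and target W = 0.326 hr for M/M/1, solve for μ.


W = 1/(μ−λ) ⇒ μ − λ = 1/W = 1/0.326 = 3.0675
μ = λ + 1/W = 22.76 + 3.0675 = 25.8275 per hr

Final: 25.8275 /hr


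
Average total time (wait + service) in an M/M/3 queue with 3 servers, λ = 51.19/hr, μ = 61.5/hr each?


a = 0.8324; ρ = 0.2775; P₀ = 0.432566
Lq = P₀·a^c·ρ/(c!(1−ρ)²) = 0.02209
Wq = Lq/λ = 0.02209/51.19 = 0.0004316 hr
W = Wq + 1/μ = 0.0004316 + 0.01626 = 0.01669 hr

Final: 0.01669 hr


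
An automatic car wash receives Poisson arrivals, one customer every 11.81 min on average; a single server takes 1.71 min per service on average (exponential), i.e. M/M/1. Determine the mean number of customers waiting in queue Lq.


λ = 60/11.81 = 5.0804 /hr
μ = 60/1.71 = 35.0877 /hr
ρ = λ/μ = 5.0804/35.0877 = 0.1448
Lq = ρ²/(1−ρ) = 0.02096/0.8552 = 0.02451

Final: 0.02451


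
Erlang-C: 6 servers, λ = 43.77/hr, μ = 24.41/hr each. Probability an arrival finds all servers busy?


a = λ/μ = 1.7931; ρ = a/6 = 0.2989
P₀ = 0.166314 (from M/M/c formula)
C(c,a) = [a^c/(c!(1−ρ))]·P₀ = [33.23936/(720·0.7011)]·0.166314
= 0.06584·0.166314 = 0.010951

Final: 0.010951


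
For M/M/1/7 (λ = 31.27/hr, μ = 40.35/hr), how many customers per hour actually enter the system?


ρ = 0.7750; P_K = (1−ρ)ρ^7/(1−ρ^8) = 0.043427
λ_eff = λ(1 − P_K) = 31.27·(1 − 0.043427) = 31.27·0.956573 = 29.9120 /hr

Final: 29.9120 /hr


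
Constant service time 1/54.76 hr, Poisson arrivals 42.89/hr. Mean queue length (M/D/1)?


ρ = 42.89/54.76 = 0.7832
M/D/1: Lq = ρ²/(2(1−ρ)) = 0.6135/(2·0.2168) = 1.41504

Final: 1.41504


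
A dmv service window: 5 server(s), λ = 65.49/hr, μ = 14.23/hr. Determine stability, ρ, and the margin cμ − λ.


Total capacity cμ = 5·14.23 = 71.15/hr
ρ = λ/(cμ) = 65.49/71.15 = 0.9204
Stable ⇔ ρ < 1: YES
Spare capacity = cμ − λ = 71.15 − 65.49 = 5.66/hr

Final: ρ = 0.9204; stable; margin = 5.66/hr


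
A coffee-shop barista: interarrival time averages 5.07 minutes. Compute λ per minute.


λ = 1/(interarrival time) in consistent units.
1 minute = 1 min, so λ = 1/5.07 = 0.1972 per minute

Final: 0.1972 /min


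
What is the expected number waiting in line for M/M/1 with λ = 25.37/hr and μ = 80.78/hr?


ρ = 25.37/80.78 = 0.3141
Lq = ρ²/(1−ρ) = 0.09864/0.6859 = 0.1438

Final: 0.1438


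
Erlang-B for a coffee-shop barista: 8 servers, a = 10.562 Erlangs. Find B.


B(c,a) = (a^c/c!) / Σ_{k=0}^{c} a^k/k!
a^8/8! = 3841.039575
Σ terms (k=0..8): 1.00000 + 10.56200 + 55.77792 + 196.37547 + 518.52943 + 1095.34157 + 1928.16628 + 2909.32746 + 3841.03957 = 10556.119699
B = 3841.039575/10556.119699 = 0.363869

Final: 0.363869


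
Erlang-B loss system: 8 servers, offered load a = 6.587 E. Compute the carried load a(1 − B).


B(8,6.587) = 0.155081 (Erlang-B)
Carried load = a(1 − B) = 6.587·(1 − 0.155081) = 6.587·0.844919 = 5.5655 E

Final: 5.5655 Erlangs


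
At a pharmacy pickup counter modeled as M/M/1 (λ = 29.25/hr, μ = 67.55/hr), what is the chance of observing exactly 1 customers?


ρ = 29.25/67.55 = 0.4330
P_n = (1−ρ)·ρ^n = (1 − 0.4330)·0.4330^1 = 0.5670·0.433013 = 0.245513

Final: 0.245513


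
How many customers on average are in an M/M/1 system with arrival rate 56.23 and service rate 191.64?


ρ = λ/μ = 56.23/191.64 = 0.2934
L = ρ/(1−ρ) = 0.2934/(1 − 0.2934) = 0.2934/0.7066 = 0.4153

Final: 0.4153


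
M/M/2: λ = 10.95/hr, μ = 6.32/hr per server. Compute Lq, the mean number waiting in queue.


a = λ/μ = 1.7326; ρ = a/2 = 0.8663
P₀ = 0.071641
Lq = P₀·a^c·ρ / (c!·(1−ρ)²) = 0.071641·3.00189·0.8663/(2·0.01788)
= 5.21087

Final: 5.21087


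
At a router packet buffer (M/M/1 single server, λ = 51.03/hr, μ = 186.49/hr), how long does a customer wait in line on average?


ρ = 51.03/186.49 = 0.2736
Wq = ρ/(μ−λ) = 0.2736/(186.49 − 51.03) = 0.2736/135.46 = 0.002020 hr

Final: 0.002020 hr


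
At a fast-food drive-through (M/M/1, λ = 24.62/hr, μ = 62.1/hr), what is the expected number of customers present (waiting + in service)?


ρ = λ/μ = 24.62/62.1 = 0.3965
L = ρ/(1−ρ) = 0.3965/(1 − 0.3965) = 0.3965/0.6035 = 0.6569

Final: 0.6569


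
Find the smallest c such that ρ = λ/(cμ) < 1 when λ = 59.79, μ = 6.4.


Stability requires cμ > λ ⇔ c > λ/μ.
λ/μ = 59.79/6.4 = 9.3422
Minimum integer c = ⌊9.3422⌋ + 1 = 10
Check: 10·6.4 = 64.00 > 59.79, while 9·6.4 = 57.60 ≤ 59.79

Final: 10 servers


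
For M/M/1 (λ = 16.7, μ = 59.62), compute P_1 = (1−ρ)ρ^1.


ρ = 16.7/59.62 = 0.2801
P_n = (1−ρ)·ρ^n = (1 − 0.2801)·0.2801^1 = 0.7199·0.280107 = 0.201647

Final: 0.201647


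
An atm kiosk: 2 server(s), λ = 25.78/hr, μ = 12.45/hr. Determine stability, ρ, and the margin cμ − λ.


Total capacity cμ = 2·12.45 = 24.90/hr
ρ = λ/(cμ) = 25.78/24.90 = 1.0353
Stable ⇔ ρ < 1: NO
Spare capacity = cμ − λ = 24.90 − 25.78 = -0.88/hr

Final: ρ = 1.0353; unstable; margin = -0.88/hr


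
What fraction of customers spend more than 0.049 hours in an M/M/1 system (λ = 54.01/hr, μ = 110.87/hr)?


W ~ Exponential(μ−λ) for M/M/1.
μ − λ = 110.87 − 54.01 = 56.8600
P(W > t) = e^{−(μ−λ)t} = e^{−2.7861} = 0.061659

Final: 0.061659


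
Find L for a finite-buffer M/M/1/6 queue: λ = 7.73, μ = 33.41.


ρ = 7.73/33.41 = 0.2314
L = ρ[1 − (K+1)ρ^K + Kρ^(K+1)] / [(1−ρ)(1−ρ^(K+1))]
Numerator: 0.2314·(1 − 7·0.0001534 + 6·0.00003549) = 0.231169
Denominator: (0.7686)·(0.999965) = 0.768605
L = 0.231169/0.768605 = 0.3008

Final: 0.3008


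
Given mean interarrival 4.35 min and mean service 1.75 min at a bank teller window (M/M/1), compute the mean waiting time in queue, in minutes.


λ = 60/4.35 = 13.7931 /hr
μ = 60/1.75 = 34.2857 /hr
ρ = λ/μ = 13.7931/34.2857 = 0.4023
Wq = ρ/(μ−λ) = 0.4023/(34.2857−13.7931) = 0.01963 hr
In minutes: 0.01963·60 = 1.178 min

Final: 1.178 min


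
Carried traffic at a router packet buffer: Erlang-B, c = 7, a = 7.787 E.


B(7,7.787) = 0.296007 (Erlang-B)
Carried load = a(1 − B) = 7.787·(1 − 0.296007) = 7.787·0.703993 = 5.4820 E

Final: 5.4820 Erlangs


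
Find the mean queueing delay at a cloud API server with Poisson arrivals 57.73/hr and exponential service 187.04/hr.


ρ = 57.73/187.04 = 0.3087
Wq = ρ/(μ−λ) = 0.3087/(187.04 − 57.73) = 0.3087/129.31 = 0.002387 hr

Final: 0.002387 hr


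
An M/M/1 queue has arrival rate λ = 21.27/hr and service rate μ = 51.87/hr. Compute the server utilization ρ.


ρ = λ/μ = 21.27/51.87 = 0.4101

Final: 0.4101


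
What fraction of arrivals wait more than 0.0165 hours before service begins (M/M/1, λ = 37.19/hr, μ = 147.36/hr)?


ρ = 37.19/147.36 = 0.2524
P(Wq > t) = ρ·e^{−(μ−λ)t} = 0.2524·e^{−1.8178}
= 0.2524·0.162382 = 0.040981

Final: 0.040981


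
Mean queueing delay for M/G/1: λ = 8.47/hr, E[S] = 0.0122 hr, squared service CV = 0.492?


ρ = λ·E[S] = 8.47·0.0122 = 0.1033
E[S²] = E[S]²(1+C_s²) = 0.0122²·(1+0.492) = 0.0002221
Wq = λ·E[S²]/(2(1−ρ)) = 8.47·0.0002221/(2·0.8967) = 0.001049 hr

Final: 0.001049 hr


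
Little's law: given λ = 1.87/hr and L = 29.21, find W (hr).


W = L/λ = 29.21/1.87 = 15.6203 hr

Final: 15.6203 hr


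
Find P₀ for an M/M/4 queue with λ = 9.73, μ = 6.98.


a = λ/μ = 9.73/6.98 = 1.3940; ρ = a/c = 0.3485
Σ_{k=0}^{3} a^k/k! (terms k=0..3) = 1.00000 + 1.39398 + 0.97159 + 0.45146 = 3.81704
Tail: a^4/(4!(1−ρ)) = 3.77598/(24·0.6515) = 0.24149
P₀ = 1/(3.81704 + 0.24149) = 1/4.05853 = 0.246395

Final: 0.246395


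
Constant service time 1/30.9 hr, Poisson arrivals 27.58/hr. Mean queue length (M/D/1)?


ρ = 27.58/30.9 = 0.8926
M/D/1: Lq = ρ²/(2(1−ρ)) = 0.7967/(2·0.1074) = 3.70734

Final: 3.70734


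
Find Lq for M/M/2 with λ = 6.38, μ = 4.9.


a = λ/μ = 1.3020; ρ = a/2 = 0.6510
P₀ = 0.211372
Lq = P₀·a^c·ρ / (c!·(1−ρ)²) = 0.211372·1.69531·0.6510/(2·0.12179)
= 0.95777

Final: 0.95777


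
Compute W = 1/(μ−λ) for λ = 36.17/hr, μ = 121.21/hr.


W = 1/(μ−λ) = 1/(121.21 − 36.17) = 1/85.04 = 0.01176 hr

Final: 0.01176 hr


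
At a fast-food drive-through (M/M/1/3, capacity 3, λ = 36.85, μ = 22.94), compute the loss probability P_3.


ρ = λ/μ = 36.85/22.94 = 1.6064
P_K = (1−ρ)ρ^K/(1−ρ^(K+1)) = (-0.6064·4.145074)/(1 − 6.658499)
= -2.513425/-5.658499 = 0.444186

Final: 0.444186


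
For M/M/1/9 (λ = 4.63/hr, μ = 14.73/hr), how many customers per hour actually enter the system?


ρ = 0.3143; P_K = (1−ρ)ρ^9/(1−ρ^10) = 0.00002054
λ_eff = λ(1 − P_K) = 4.63·(1 − 0.00002054) = 4.63·0.999979 = 4.6299 /hr

Final: 4.6299 /hr


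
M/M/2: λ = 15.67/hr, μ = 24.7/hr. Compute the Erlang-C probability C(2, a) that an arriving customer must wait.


a = λ/μ = 0.6344; ρ = a/2 = 0.3172
P₀ = 0.518365 (from M/M/c formula)
C(c,a) = [a^c/(c!(1−ρ))]·P₀ = [0.40248/(2·0.6828)]·0.518365
= 0.29473·0.518365 = 0.152778

Final: 0.152778


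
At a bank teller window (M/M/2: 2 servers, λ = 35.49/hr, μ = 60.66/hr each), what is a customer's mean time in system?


a = 0.5851; ρ = 0.2925; P₀ = 0.547350
Lq = P₀·a^c·ρ/(c!(1−ρ)²) = 0.05475
Wq = Lq/λ = 0.05475/35.49 = 0.001543 hr
W = Wq + 1/μ = 0.001543 + 0.01649 = 0.01803 hr

Final: 0.01803 hr


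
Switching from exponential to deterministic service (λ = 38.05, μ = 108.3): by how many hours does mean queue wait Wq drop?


ρ = 38.05/108.3 = 0.3513
Wq(M/M/1) = ρ/(μ−λ) = 0.3513/70.25 = 0.005001 hr
Wq(M/D/1) = ρ/(2(μ−λ)) = 0.002501 hr
Savings = 0.005001 − 0.002501 = 0.002501 hr

Final: 0.002501 hr


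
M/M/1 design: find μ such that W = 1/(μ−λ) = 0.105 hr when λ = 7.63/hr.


W = 1/(μ−λ) ⇒ μ − λ = 1/W = 1/0.105 = 9.5238
μ = λ + 1/W = 7.63 + 9.5238 = 17.1538 per hr

Final: 17.1538 /hr


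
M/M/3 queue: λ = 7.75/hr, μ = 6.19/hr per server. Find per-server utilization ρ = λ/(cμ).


ρ = λ/(cμ) = 7.75/(3·6.19) = 7.75/18.57 = 0.4173

Final: 0.4173


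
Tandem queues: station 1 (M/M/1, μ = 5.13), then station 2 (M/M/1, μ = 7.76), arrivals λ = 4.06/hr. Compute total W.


Each node sees arrival rate λ = 4.06/hr (tandem ⇒ throughput preserved).
W₁ = 1/(μ₁−λ) = 1/(5.13−4.06) = 0.93458 hr
W₂ = 1/(μ₂−λ) = 1/(7.76−4.06) = 0.27027 hr
W_total = W₁ + W₂ = 0.93458 + 0.27027 = 1.20485 hr

Final: 1.20485 hr


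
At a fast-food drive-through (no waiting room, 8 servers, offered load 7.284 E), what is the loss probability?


B(c,a) = (a^c/c!) / Σ_{k=0}^{c} a^k/k!
a^8/8! = 196.534579
Σ terms (k=0..8): 1.00000 + 7.28400 + 26.52833 + 64.41078 + 117.29203 + 170.87103 + 207.43743 + 215.85346 + 196.53458 = 1007.211646
B = 196.534579/1007.211646 = 0.195127

Final: 0.195127


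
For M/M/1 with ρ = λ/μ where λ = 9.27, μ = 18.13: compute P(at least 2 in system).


ρ = 9.27/18.13 = 0.5113
P(N ≥ n) = ρ^n = 0.5113^2 = 0.261435

Final: 0.261435


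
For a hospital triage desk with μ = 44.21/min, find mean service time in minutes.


Mean service time = 1/μ = 1/44.21 minute = 0.02262 minute
In minutes: 0.02262 × 1 = 0.02262 min

Final: 0.02262 min


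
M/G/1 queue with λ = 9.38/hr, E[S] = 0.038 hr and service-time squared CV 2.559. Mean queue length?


ρ = λ·E[S] = 9.38·0.038 = 0.3564
Lq = ρ²(1+C_s²)/(2(1−ρ)) = 0.1270·(1+2.559)/(2·0.6436)
= 0.1270·3.5590/1.2871 = 0.35130

Final: 0.35130


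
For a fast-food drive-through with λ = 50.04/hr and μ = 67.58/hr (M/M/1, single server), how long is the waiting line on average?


ρ = 50.04/67.58 = 0.7405
Lq = ρ²/(1−ρ) = 0.5483/0.2595 = 2.1125

Final: 2.1125


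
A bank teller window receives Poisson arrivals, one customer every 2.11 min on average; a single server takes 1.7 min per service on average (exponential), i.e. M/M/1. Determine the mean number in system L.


λ = 60/2.11 = 28.4360 /hr
μ = 60/1.7 = 35.2941 /hr
ρ = λ/μ = 28.4360/35.2941 = 0.8057
L = ρ/(1−ρ) = 0.8057/0.1943 = 4.1463

Final: 4.1463


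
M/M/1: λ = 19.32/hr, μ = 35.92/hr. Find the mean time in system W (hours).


W = 1/(μ−λ) = 1/(35.92 − 19.32) = 1/16.60 = 0.06024 hr

Final: 0.06024 hr


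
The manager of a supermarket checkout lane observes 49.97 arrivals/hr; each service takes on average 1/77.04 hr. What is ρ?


ρ = λ/μ = 49.97/77.04 = 0.6486

Final: 0.6486


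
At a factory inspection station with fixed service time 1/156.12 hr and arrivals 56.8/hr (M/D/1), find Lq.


ρ = 56.8/156.12 = 0.3638
M/D/1: Lq = ρ²/(2(1−ρ)) = 0.1324/(2·0.6362) = 0.10403

Final: 0.10403


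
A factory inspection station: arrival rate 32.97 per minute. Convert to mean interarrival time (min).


Mean interarrival time = 1/λ = 1/32.97 minute = 0.03033 minute
In minutes: 0.03033 × 1 = 0.03033 min

Final: 0.03033 min


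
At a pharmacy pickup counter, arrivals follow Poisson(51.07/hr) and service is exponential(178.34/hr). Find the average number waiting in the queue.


ρ = 51.07/178.34 = 0.2864
Lq = ρ²/(1−ρ) = 0.08200/0.7136 = 0.1149

Final: 0.1149


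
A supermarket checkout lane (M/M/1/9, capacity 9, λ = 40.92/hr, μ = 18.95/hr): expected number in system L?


ρ = 40.92/18.95 = 2.1594
L = ρ[1 − (K+1)ρ^K + Kρ^(K+1)] / [(1−ρ)(1−ρ^(K+1))]
Numerator: 2.1594·(1 − 10·1020.793031 + 9·2204.266535) = 20797.872887
Denominator: (-1.1594)·(-2203.266535) = 2554.393973
L = 20797.872887/2554.393973 = 8.1420

Final: 8.1420


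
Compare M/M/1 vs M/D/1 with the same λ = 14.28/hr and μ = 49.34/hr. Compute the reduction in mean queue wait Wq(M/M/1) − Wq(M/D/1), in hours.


ρ = 14.28/49.34 = 0.2894
Wq(M/M/1) = ρ/(μ−λ) = 0.2894/35.06 = 0.008255 hr
Wq(M/D/1) = ρ/(2(μ−λ)) = 0.004128 hr
Savings = 0.008255 − 0.004128 = 0.004128 hr

Final: 0.004128 hr


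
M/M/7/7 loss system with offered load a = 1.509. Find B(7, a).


B(c,a) = (a^c/c!) / Σ_{k=0}^{c} a^k/k!
a^7/7! = 0.003535
Σ terms (k=0..7): 1.00000 + 1.50900 + 1.13854 + 0.57269 + 0.21605 + 0.06520 + 0.01640 + 0.003535 = 4.521408
B = 0.003535/4.521408 = 0.0007818

Final: 0.0007818


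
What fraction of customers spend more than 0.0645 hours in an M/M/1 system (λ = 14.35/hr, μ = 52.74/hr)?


W ~ Exponential(μ−λ) for M/M/1.
μ − λ = 52.74 − 14.35 = 38.3900
P(W > t) = e^{−(μ−λ)t} = e^{−2.4762} = 0.084066

Final: 0.084066


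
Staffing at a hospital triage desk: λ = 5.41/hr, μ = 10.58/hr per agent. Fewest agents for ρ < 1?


Stability requires cμ > λ ⇔ c > λ/μ.
λ/μ = 5.41/10.58 = 0.5113
Minimum integer c = ⌊0.5113⌋ + 1 = 1
Check: 1·10.58 = 10.58 > 5.41, while 0·10.58 = 0.00 ≤ 5.41

Final: 1 servers


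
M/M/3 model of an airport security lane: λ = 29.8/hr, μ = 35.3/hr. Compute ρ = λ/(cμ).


ρ = λ/(cμ) = 29.8/(3·35.3) = 29.8/105.90 = 0.2814

Final: 0.2814


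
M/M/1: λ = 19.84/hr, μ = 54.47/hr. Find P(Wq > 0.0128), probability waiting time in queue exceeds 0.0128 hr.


ρ = 19.84/54.47 = 0.3642
P(Wq > t) = ρ·e^{−(μ−λ)t} = 0.3642·e^{−0.4433}
= 0.3642·0.641938 = 0.233818

Final: 0.233818


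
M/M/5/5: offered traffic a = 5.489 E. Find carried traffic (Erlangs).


B(5,5.489) = 0.323227 (Erlang-B)
Carried load = a(1 − B) = 5.489·(1 − 0.323227) = 5.489·0.676773 = 3.7148 E

Final: 3.7148 Erlangs


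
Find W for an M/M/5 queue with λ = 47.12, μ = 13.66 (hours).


a = 3.4495; ρ = 0.6899; P₀ = 0.027576
Lq = P₀·a^c·ρ/(c!(1−ρ)²) = 0.80518
Wq = Lq/λ = 0.80518/47.12 = 0.01709 hr
W = Wq + 1/μ = 0.01709 + 0.07321 = 0.09029 hr

Final: 0.09029 hr


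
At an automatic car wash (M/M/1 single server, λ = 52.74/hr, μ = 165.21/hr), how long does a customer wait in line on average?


ρ = 52.74/165.21 = 0.3192
Wq = ρ/(μ−λ) = 0.3192/(165.21 − 52.74) = 0.3192/112.47 = 0.002838 hr

Final: 0.002838 hr


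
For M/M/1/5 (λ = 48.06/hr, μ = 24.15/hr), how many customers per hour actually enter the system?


ρ = 1.9901; P_K = (1−ρ)ρ^5/(1−ρ^6) = 0.505644
λ_eff = λ(1 − P_K) = 48.06·(1 − 0.505644) = 48.06·0.494356 = 23.7588 /hr

Final: 23.7588 /hr


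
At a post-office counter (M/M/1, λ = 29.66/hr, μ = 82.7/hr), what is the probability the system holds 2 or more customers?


ρ = 29.66/82.7 = 0.3586
P(N ≥ n) = ρ^n = 0.3586^2 = 0.128627

Final: 0.128627


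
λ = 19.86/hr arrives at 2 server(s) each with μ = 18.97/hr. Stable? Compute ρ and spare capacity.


Total capacity cμ = 2·18.97 = 37.94/hr
ρ = λ/(cμ) = 19.86/37.94 = 0.5235
Stable ⇔ ρ < 1: YES
Spare capacity = cμ − λ = 37.94 − 19.86 = 18.08/hr

Final: ρ = 0.5235; stable; margin = 18.08/hr


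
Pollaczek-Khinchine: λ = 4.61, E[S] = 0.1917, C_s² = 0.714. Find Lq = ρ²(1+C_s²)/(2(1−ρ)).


ρ = λ·E[S] = 4.61·0.1917 = 0.8837
Lq = ρ²(1+C_s²)/(2(1−ρ)) = 0.7810·(1+0.714)/(2·0.1163)
= 0.7810·1.7140/0.2325 = 5.75686

Final: 5.75686


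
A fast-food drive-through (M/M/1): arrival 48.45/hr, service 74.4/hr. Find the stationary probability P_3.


ρ = 48.45/74.4 = 0.6512
P_n = (1−ρ)·ρ^n = (1 − 0.6512)·0.6512^3 = 0.3488·0.276161 = 0.096322

Final: 0.096322


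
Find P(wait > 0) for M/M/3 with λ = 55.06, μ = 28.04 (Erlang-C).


a = λ/μ = 1.9636; ρ = a/3 = 0.6545
P₀ = 0.117037 (from M/M/c formula)
C(c,a) = [a^c/(c!(1−ρ))]·P₀ = [7.57137/(6·0.3455)]·0.117037
= 3.65281·0.117037 = 0.427512

Final: 0.427512


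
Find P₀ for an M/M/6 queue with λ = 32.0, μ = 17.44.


a = λ/μ = 32.0/17.44 = 1.8349; ρ = a/c = 0.3058
Σ_{k=0}^{5} a^k/k! (terms k=0..5) = 1.00000 + 1.83486 + 1.68336 + 1.02958 + 0.47228 + 0.17332 = 6.19340
Tail: a^6/(6!(1−ρ)) = 38.16111/(720·0.6942) = 0.07635
P₀ = 1/(6.19340 + 0.07635) = 1/6.26975 = 0.159496

Final: 0.159496


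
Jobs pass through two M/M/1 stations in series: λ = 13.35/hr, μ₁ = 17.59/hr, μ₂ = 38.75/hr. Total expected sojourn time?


Each node sees arrival rate λ = 13.35/hr (tandem ⇒ throughput preserved).
W₁ = 1/(μ₁−λ) = 1/(17.59−13.35) = 0.23585 hr
W₂ = 1/(μ₂−λ) = 1/(38.75−13.35) = 0.03937 hr
W_total = W₁ + W₂ = 0.23585 + 0.03937 = 0.27522 hr

Final: 0.27522 hr


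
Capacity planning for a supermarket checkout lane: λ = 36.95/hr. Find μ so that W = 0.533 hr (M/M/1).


W = 1/(μ−λ) ⇒ μ − λ = 1/W = 1/0.533 = 1.8762
μ = λ + 1/W = 36.95 + 1.8762 = 38.8262 per hr

Final: 38.8262 /hr


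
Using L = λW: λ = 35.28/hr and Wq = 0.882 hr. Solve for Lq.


Lq = λWq = 35.28·0.882 = 31.1170

Final: 31.1170


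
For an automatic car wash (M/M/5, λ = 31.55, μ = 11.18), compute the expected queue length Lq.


a = λ/μ = 2.8220; ρ = a/5 = 0.5644
P₀ = 0.056767
Lq = P₀·a^c·ρ / (c!·(1−ρ)²) = 0.056767·178.97312·0.5644/(120·0.18975)
= 0.25183

Final: 0.25183


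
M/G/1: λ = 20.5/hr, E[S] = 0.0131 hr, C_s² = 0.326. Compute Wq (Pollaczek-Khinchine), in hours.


ρ = λ·E[S] = 20.5·0.0131 = 0.2686
E[S²] = E[S]²(1+C_s²) = 0.0131²·(1+0.326) = 0.0002276
Wq = λ·E[S²]/(2(1−ρ)) = 20.5·0.0002276/(2·0.7314) = 0.003189 hr

Final: 0.003189 hr


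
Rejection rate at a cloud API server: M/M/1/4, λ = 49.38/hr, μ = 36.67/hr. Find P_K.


ρ = λ/μ = 49.38/36.67 = 1.3466
P_K = (1−ρ)ρ^K/(1−ρ^(K+1)) = (-0.3466·3.288219)/(1 − 4.427931)
= -1.139713/-3.427931 = 0.332478

Final: 0.332478


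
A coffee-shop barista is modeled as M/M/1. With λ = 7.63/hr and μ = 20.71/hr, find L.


ρ = λ/μ = 7.63/20.71 = 0.3684
L = ρ/(1−ρ) = 0.3684/(1 − 0.3684) = 0.3684/0.6316 = 0.5833

Final: 0.5833


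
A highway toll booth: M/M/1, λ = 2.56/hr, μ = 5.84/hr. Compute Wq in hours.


ρ = 2.56/5.84 = 0.4384
Wq = ρ/(μ−λ) = 0.4384/(5.84 − 2.56) = 0.4384/3.28 = 0.1336 hr

Final: 0.1336 hr


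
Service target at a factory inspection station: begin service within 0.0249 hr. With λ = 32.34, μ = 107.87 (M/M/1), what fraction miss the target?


ρ = 32.34/107.87 = 0.2998
P(Wq > t) = ρ·e^{−(μ−λ)t} = 0.2998·e^{−1.8807}
= 0.2998·0.152484 = 0.045715

Final: 0.045715


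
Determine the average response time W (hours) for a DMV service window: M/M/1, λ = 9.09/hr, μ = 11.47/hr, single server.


W = 1/(μ−λ) = 1/(11.47 − 9.09) = 1/2.38 = 0.4202 hr

Final: 0.4202 hr


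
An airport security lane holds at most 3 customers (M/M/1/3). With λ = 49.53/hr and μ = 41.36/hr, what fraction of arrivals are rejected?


ρ = λ/μ = 49.53/41.36 = 1.1975
P_K = (1−ρ)ρ^K/(1−ρ^(K+1)) = (-0.1975·1.717368)/(1 − 2.056606)
= -0.339238/-1.056606 = 0.321064

Final: 0.321064


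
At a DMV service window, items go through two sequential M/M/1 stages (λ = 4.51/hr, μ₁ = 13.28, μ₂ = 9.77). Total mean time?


Each node sees arrival rate λ = 4.51/hr (tandem ⇒ throughput preserved).
W₁ = 1/(μ₁−λ) = 1/(13.28−4.51) = 0.11403 hr
W₂ = 1/(μ₂−λ) = 1/(9.77−4.51) = 0.19011 hr
W_total = W₁ + W₂ = 0.11403 + 0.19011 = 0.30414 hr

Final: 0.30414 hr


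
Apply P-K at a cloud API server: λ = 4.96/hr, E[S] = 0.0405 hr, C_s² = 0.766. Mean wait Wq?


ρ = λ·E[S] = 4.96·0.0405 = 0.2009
E[S²] = E[S]²(1+C_s²) = 0.0405²·(1+0.766) = 0.002897
Wq = λ·E[S²]/(2(1−ρ)) = 4.96·0.002897/(2·0.7991) = 0.008990 hr

Final: 0.008990 hr


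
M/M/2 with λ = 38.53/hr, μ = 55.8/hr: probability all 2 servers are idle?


a = λ/μ = 38.53/55.8 = 0.6905; ρ = a/c = 0.3453
Σ_{k=0}^{1} a^k/k! (terms k=0..1) = 1.00000 + 0.69050 = 1.69050
Tail: a^2/(2!(1−ρ)) = 0.47679/(2·0.6547) = 0.36410
P₀ = 1/(1.69050 + 0.36410) = 1/2.05461 = 0.486712

Final: 0.486712


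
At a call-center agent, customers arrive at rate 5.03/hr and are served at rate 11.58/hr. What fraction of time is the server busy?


ρ = λ/μ = 5.03/11.58 = 0.4344

Final: 0.4344


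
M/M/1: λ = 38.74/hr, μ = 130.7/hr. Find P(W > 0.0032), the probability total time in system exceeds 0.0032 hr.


W ~ Exponential(μ−λ) for M/M/1.
μ − λ = 130.7 − 38.74 = 91.9600
P(W > t) = e^{−(μ−λ)t} = e^{−0.2943} = 0.745074

Final: 0.745074


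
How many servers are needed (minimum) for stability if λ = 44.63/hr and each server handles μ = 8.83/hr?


Stability requires cμ > λ ⇔ c > λ/μ.
λ/μ = 44.63/8.83 = 5.0544
Minimum integer c = ⌊5.0544⌋ + 1 = 6
Check: 6·8.83 = 52.98 > 44.63, while 5·8.83 = 44.15 ≤ 44.63

Final: 6 servers


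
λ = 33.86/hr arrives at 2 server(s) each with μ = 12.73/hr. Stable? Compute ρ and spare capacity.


Total capacity cμ = 2·12.73 = 25.46/hr
ρ = λ/(cμ) = 33.86/25.46 = 1.3299
Stable ⇔ ρ < 1: NO
Spare capacity = cμ − λ = 25.46 − 33.86 = -8.40/hr

Final: ρ = 1.3299; unstable; margin = -8.40/hr


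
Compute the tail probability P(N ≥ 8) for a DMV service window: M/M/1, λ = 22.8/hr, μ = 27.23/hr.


ρ = 22.8/27.23 = 0.8373
P(N ≥ n) = ρ^n = 0.8373^8 = 0.241600

Final: 0.241600


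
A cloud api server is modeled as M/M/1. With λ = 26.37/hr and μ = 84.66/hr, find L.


ρ = λ/μ = 26.37/84.66 = 0.3115
L = ρ/(1−ρ) = 0.3115/(1 − 0.3115) = 0.3115/0.6885 = 0.4524

Final: 0.4524


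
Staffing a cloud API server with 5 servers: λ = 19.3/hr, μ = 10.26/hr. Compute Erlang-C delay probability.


a = λ/μ = 1.8811; ρ = a/5 = 0.3762
P₀ = 0.151605 (from M/M/c formula)
C(c,a) = [a^c/(c!(1−ρ))]·P₀ = [23.55319/(120·0.6238)]·0.151605
= 0.31466·0.151605 = 0.047703

Final: 0.047703


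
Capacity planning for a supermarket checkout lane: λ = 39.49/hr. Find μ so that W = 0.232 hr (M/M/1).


W = 1/(μ−λ) ⇒ μ − λ = 1/W = 1/0.232 = 4.3103
μ = λ + 1/W = 39.49 + 4.3103 = 43.8003 per hr

Final: 43.8003 /hr


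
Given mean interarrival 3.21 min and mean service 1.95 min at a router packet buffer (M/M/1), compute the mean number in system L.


λ = 60/3.21 = 18.6916 /hr
μ = 60/1.95 = 30.7692 /hr
ρ = λ/μ = 18.6916/30.7692 = 0.6075
L = ρ/(1−ρ) = 0.6075/0.3925 = 1.5476

Final: 1.5476


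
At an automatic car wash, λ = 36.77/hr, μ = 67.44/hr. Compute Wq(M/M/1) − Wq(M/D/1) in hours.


ρ = 36.77/67.44 = 0.5452
Wq(M/M/1) = ρ/(μ−λ) = 0.5452/30.67 = 0.01778 hr
Wq(M/D/1) = ρ/(2(μ−λ)) = 0.008889 hr
Savings = 0.01778 − 0.008889 = 0.008889 hr

Final: 0.008889 hr


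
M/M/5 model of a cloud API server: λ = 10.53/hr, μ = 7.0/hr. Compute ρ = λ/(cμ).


ρ = λ/(cμ) = 10.53/(5·7.0) = 10.53/35.00 = 0.3009

Final: 0.3009


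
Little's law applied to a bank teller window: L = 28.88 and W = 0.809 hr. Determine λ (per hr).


λ = L/W = 28.88/0.809 = 35.6984 /hr

Final: 35.6984 /hr


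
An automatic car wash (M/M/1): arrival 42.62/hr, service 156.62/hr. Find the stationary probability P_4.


ρ = 42.62/156.62 = 0.2721
P_n = (1−ρ)·ρ^n = (1 − 0.2721)·0.2721^4 = 0.7279·0.005484 = 0.003991

Final: 0.003991


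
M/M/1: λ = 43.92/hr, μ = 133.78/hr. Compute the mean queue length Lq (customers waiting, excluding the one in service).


ρ = 43.92/133.78 = 0.3283
Lq = ρ²/(1−ρ) = 0.1078/0.6717 = 0.1605

Final: 0.1605


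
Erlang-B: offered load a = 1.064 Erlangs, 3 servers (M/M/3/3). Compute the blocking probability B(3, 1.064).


B(c,a) = (a^c/c!) / Σ_{k=0}^{c} a^k/k!
a^3/3! = 0.200758
Σ terms (k=0..3): 1.00000 + 1.06400 + 0.56605 + 0.20076 = 2.830806
B = 0.200758/2.830806 = 0.070919

Final: 0.070919


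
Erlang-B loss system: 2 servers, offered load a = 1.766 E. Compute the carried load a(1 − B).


B(2,1.766) = 0.360518 (Erlang-B)
Carried load = a(1 − B) = 1.766·(1 − 0.360518) = 1.766·0.639482 = 1.1293 E

Final: 1.1293 Erlangs


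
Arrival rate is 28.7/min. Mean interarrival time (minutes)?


Mean interarrival time = 1/λ = 1/28.7 minute = 0.03484 minute
In minutes: 0.03484 × 1 = 0.03484 min

Final: 0.03484 min


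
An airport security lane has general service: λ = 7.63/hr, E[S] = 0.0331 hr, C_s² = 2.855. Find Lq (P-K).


ρ = λ·E[S] = 7.63·0.0331 = 0.2526
Lq = ρ²(1+C_s²)/(2(1−ρ)) = 0.06378·(1+2.855)/(2·0.7474)
= 0.06378·3.8550/1.4949 = 0.16448

Final: 0.16448


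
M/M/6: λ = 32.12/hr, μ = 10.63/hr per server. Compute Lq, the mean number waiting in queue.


a = λ/μ = 3.0216; ρ = a/6 = 0.5036
P₀ = 0.047877
Lq = P₀·a^c·ρ / (c!·(1−ρ)²) = 0.047877·761.12087·0.5036/(720·0.24641)
= 0.10344

Final: 0.10344


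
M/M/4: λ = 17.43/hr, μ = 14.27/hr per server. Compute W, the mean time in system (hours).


a = 1.2214; ρ = 0.3054; P₀ = 0.293717
Lq = P₀·a^c·ρ/(c!(1−ρ)²) = 0.01724
Wq = Lq/λ = 0.01724/17.43 = 0.0009890 hr
W = Wq + 1/μ = 0.0009890 + 0.07008 = 0.07107 hr

Final: 0.07107 hr


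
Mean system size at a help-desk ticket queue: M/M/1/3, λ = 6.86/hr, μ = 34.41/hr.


ρ = 6.86/34.41 = 0.1994
L = ρ[1 − (K+1)ρ^K + Kρ^(K+1)] / [(1−ρ)(1−ρ^(K+1))]
Numerator: 0.1994·(1 − 4·0.007924 + 3·0.001580) = 0.193987
Denominator: (0.8006)·(0.998420) = 0.799375
L = 0.193987/0.799375 = 0.2427

Final: 0.2427


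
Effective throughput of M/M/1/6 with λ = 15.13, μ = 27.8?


ρ = 0.5442; P_K = (1−ρ)ρ^6/(1−ρ^7) = 0.012014
λ_eff = λ(1 − P_K) = 15.13·(1 − 0.012014) = 15.13·0.987986 = 14.9482 /hr

Final: 14.9482 /hr


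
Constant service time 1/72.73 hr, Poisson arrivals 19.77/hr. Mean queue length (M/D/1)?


ρ = 19.77/72.73 = 0.2718
M/D/1: Lq = ρ²/(2(1−ρ)) = 0.07389/(2·0.7282) = 0.05074

Final: 0.05074


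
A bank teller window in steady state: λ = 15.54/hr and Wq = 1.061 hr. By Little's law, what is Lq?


Lq = λWq = 15.54·1.061 = 16.4879

Final: 16.4879


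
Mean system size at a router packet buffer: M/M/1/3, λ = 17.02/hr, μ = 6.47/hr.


ρ = 17.02/6.47 = 2.6306
L = ρ[1 − (K+1)ρ^K + Kρ^(K+1)] / [(1−ρ)(1−ρ^(K+1))]
Numerator: 2.6306·(1 − 4·18.203958 + 3·47.887383) = 188.999118
Denominator: (-1.6306)·(-46.887383) = 76.454697
L = 188.999118/76.454697 = 2.4720

Final: 2.4720


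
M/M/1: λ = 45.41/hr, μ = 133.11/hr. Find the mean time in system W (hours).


W = 1/(μ−λ) = 1/(133.11 − 45.41) = 1/87.70 = 0.01140 hr

Final: 0.01140 hr


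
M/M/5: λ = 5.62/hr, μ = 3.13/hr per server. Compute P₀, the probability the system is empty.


a = λ/μ = 5.62/3.13 = 1.7955; ρ = a/c = 0.3591
Σ_{k=0}^{4} a^k/k! (terms k=0..4) = 1.00000 + 1.79553 + 1.61196 + 0.96477 + 0.43307 = 5.80533
Tail: a^5/(5!(1−ρ)) = 18.66207/(120·0.6409) = 0.24266
P₀ = 1/(5.80533 + 0.24266) = 1/6.04798 = 0.165344

Final: 0.165344


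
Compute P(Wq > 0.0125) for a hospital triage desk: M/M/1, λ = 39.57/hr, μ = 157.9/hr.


ρ = 39.57/157.9 = 0.2506
P(Wq > t) = ρ·e^{−(μ−λ)t} = 0.2506·e^{−1.4791}
= 0.2506·0.227837 = 0.057096

Final: 0.057096


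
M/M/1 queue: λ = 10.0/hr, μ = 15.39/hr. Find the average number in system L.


ρ = λ/μ = 10.0/15.39 = 0.6498
L = ρ/(1−ρ) = 0.6498/(1 − 0.6498) = 0.6498/0.3502 = 1.8553

Final: 1.8553


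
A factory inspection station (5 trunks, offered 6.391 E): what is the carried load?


B(5,6.391) = 0.386841 (Erlang-B)
Carried load = a(1 − B) = 6.391·(1 − 0.386841) = 6.391·0.613159 = 3.9187 E

Final: 3.9187 Erlangs
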